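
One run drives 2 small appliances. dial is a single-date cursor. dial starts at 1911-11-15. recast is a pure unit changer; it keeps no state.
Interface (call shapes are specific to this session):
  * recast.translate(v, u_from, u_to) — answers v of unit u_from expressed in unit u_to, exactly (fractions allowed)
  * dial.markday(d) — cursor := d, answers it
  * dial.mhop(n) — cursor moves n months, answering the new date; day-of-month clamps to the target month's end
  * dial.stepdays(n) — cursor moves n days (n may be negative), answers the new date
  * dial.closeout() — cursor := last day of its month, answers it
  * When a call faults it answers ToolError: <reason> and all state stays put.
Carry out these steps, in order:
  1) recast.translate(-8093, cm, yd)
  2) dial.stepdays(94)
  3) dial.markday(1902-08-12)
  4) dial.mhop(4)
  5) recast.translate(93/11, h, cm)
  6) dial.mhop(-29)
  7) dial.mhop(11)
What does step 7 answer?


CALL recast.translate[v='-8093'; u_from='cm'; u_to='yd']
RET  -202325/2286
CALL dial.stepdays[n='94']
RET  1912-02-17
CALL dial.markday[d='1902-08-12']
RET  1902-08-12
CALL dial.mhop[n='4']
RET  1902-12-12
CALL recast.translate[v='93/11'; u_from='h'; u_to='cm']
RET  ToolError: incompatible units
CALL dial.mhop[n='-29']
RET  1900-07-12
CALL dial.mhop[n='11']
RET  1901-06-12

Answer: 1901-06-12


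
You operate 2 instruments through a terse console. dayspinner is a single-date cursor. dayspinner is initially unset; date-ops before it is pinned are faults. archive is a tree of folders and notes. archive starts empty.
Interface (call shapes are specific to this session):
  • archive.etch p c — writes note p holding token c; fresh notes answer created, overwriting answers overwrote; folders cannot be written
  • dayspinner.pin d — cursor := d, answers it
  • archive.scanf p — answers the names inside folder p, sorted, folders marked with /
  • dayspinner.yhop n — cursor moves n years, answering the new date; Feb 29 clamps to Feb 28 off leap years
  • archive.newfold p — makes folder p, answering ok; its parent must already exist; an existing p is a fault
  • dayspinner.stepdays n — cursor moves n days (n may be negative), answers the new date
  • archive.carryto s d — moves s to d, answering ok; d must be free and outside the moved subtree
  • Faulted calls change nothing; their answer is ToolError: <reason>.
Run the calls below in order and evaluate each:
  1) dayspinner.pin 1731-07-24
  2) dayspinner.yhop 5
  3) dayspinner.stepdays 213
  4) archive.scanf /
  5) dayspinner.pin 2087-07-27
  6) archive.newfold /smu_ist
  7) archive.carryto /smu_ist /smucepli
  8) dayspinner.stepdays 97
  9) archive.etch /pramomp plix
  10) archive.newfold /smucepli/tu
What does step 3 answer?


Answer: 1737-02-22

Derivation:
// 1. dayspinner.pin(1731-07-24) -> 1731-07-24
// 2. dayspinner.yhop(5) -> 1736-07-24
// 3. dayspinner.stepdays(213) -> 1737-02-22
// 4. archive.scanf(/) -> []
// 5. dayspinner.pin(2087-07-27) -> 2087-07-27
// 6. archive.newfold(/smu_ist) -> ok
// 7. archive.carryto(/smu_ist, /smucepli) -> ok
// 8. dayspinner.stepdays(97) -> 2087-11-01
// 9. archive.etch(/pramomp, plix) -> created
// 10. archive.newfold(/smucepli/tu) -> ok


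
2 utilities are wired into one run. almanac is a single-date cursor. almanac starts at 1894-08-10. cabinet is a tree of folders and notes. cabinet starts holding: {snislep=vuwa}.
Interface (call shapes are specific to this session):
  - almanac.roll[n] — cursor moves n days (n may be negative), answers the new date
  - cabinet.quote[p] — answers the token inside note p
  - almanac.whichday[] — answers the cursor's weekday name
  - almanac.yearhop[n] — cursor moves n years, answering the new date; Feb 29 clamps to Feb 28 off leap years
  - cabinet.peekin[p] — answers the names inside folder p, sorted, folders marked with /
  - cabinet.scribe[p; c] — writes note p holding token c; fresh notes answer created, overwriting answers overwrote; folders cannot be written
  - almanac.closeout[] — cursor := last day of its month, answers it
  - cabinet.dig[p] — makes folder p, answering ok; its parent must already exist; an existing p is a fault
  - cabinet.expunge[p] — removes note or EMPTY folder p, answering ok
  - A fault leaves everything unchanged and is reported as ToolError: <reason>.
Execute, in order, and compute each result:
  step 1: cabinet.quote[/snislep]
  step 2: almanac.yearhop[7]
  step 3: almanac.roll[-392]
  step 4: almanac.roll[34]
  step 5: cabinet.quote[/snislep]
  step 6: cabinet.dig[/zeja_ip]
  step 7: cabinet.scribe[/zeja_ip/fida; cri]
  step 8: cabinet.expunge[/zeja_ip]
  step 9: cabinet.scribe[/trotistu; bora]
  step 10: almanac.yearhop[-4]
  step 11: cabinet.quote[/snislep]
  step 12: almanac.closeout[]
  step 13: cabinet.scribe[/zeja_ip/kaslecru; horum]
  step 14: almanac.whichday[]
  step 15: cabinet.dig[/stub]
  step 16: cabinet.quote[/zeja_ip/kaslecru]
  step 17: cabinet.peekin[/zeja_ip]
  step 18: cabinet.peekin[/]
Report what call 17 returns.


Answer: [fida, kaslecru]

Derivation:
Using cabinet.quote using /snislep, → vuwa.
Next I call almanac.yearhop using 7, → 1901-08-10.
Using almanac.roll using -392, which returns 1900-07-14.
Then almanac.roll using 34, giving 1900-08-17.
I call cabinet.quote using /snislep, → vuwa.
I invoke cabinet.dig using /zeja_ip, → ok.
Then cabinet.scribe using /zeja_ip/fida, cri, → created.
Calling cabinet.expunge using /zeja_ip: ToolError: not empty.
I run cabinet.scribe using /trotistu, bora, → created.
Invoking almanac.yearhop using -4, → 1896-08-17.
Now I run cabinet.quote using /snislep: vuwa.
I use almanac.closeout(), giving 1896-08-31.
Then cabinet.scribe using /zeja_ip/kaslecru, horum, and observe created.
Using almanac.whichday, — result: Monday.
I use cabinet.dig using /stub, giving ok.
Then cabinet.quote using /zeja_ip/kaslecru, yielding horum.
Next I call cabinet.peekin using /zeja_ip, and observe [fida, kaslecru].
I invoke cabinet.peekin using /, → [snislep, stub/, trotistu, zeja_ip/].


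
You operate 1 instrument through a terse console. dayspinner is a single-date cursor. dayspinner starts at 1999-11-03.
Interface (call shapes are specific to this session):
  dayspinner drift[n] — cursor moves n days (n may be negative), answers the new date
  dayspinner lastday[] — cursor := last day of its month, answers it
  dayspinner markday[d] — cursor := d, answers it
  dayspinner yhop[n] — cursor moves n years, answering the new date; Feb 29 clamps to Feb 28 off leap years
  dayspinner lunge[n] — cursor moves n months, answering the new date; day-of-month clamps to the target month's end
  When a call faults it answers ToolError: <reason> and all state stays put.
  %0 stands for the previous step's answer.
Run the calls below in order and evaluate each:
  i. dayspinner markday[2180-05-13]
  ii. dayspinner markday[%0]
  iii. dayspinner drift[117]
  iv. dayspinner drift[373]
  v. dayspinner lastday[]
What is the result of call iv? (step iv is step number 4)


Answer: 2181-09-15

Derivation:
$ dayspinner markday d→2180-05-13
  2180-05-13
$ dayspinner markday d→%0
  2180-05-13
$ dayspinner drift n→117
  2180-09-07
$ dayspinner drift n→373
  2181-09-15
$ dayspinner lastday
  2181-09-30


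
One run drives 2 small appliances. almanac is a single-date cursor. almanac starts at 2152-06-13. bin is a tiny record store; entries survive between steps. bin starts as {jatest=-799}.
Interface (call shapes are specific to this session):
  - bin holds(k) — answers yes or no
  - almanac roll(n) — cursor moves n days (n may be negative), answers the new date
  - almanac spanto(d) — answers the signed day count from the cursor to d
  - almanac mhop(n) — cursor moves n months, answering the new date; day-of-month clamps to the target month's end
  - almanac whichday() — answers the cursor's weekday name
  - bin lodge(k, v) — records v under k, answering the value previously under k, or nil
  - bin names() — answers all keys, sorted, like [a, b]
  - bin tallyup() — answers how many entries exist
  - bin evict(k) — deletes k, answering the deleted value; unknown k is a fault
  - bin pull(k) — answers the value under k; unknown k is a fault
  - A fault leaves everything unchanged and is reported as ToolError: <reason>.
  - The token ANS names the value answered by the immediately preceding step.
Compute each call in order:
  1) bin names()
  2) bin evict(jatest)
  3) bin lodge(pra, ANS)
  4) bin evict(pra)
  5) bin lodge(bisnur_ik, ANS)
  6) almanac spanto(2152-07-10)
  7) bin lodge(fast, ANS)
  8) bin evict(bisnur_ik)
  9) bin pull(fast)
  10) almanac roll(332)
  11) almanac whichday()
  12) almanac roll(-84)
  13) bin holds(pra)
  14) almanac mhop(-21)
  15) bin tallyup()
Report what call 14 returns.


% 1. bin names() => [jatest]
% 2. bin evict(jatest) => -799
% 3. bin lodge(pra, ANS) => nil
% 4. bin evict(pra) => -799
% 5. bin lodge(bisnur_ik, ANS) => nil
% 6. almanac spanto(2152-07-10) => 27
% 7. bin lodge(fast, ANS) => nil
% 8. bin evict(bisnur_ik) => -799
% 9. bin pull(fast) => 27
% 10. almanac roll(332) => 2153-05-11
% 11. almanac whichday() => Friday
% 12. almanac roll(-84) => 2153-02-16
% 13. bin holds(pra) => no
% 14. almanac mhop(-21) => 2151-05-16
% 15. bin tallyup() => 1

Answer: 2151-05-16


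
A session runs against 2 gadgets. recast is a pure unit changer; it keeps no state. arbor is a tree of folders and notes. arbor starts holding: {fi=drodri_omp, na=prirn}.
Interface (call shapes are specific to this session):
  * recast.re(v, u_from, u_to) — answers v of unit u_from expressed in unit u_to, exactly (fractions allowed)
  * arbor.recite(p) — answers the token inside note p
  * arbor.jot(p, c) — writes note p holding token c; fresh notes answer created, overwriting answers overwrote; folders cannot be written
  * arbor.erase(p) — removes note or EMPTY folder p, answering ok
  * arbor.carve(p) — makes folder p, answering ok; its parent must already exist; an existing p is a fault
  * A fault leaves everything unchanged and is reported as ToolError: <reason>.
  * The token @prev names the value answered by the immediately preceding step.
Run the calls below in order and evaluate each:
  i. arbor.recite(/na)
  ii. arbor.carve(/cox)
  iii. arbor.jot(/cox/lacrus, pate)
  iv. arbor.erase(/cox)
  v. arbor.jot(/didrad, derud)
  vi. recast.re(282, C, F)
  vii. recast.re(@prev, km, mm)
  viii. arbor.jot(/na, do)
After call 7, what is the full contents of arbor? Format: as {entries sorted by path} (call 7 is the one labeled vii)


Answer: {cox/, cox/lacrus=pate, didrad=derud, fi=drodri_omp, na=prirn}

Derivation:
Do: arbor.recite[p=/na]
See: prirn
Do: arbor.carve[p=/cox]
See: ok
Do: arbor.jot[p=/cox/lacrus; c=pate]
See: created
Do: arbor.erase[p=/cox]
See: ToolError: not empty
Do: arbor.jot[p=/didrad; c=derud]
See: created
Do: recast.re[v=282; u_from=C; u_to=F]
See: 2698/5
Do: recast.re[v=@prev; u_from=km; u_to=mm]
See: 539600000
Do: arbor.jot[p=/na; c=do]
See: overwrote


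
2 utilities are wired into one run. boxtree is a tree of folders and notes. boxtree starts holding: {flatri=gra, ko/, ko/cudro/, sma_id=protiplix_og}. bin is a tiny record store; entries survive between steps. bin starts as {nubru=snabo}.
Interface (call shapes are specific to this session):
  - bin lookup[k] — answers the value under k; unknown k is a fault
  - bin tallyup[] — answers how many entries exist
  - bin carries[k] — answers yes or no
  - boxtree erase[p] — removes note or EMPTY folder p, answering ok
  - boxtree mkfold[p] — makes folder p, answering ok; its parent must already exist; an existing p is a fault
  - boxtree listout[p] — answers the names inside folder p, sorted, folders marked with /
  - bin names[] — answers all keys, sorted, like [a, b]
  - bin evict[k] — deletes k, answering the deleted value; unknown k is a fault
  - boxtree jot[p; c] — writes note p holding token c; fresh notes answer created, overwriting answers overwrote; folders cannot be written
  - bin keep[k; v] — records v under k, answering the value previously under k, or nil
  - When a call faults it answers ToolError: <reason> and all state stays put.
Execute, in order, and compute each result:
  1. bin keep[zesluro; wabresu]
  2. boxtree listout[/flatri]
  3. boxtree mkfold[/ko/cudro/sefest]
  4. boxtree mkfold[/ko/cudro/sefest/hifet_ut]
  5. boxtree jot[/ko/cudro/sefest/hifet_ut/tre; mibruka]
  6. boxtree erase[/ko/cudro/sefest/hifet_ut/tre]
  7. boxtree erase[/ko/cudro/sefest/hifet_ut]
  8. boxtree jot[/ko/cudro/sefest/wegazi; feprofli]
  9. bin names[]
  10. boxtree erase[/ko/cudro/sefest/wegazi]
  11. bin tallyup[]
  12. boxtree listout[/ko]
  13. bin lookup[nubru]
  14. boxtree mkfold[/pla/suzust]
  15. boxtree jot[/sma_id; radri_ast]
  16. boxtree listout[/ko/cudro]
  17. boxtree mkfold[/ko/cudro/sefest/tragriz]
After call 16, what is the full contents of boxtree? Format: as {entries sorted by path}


Answer: {flatri=gra, ko/, ko/cudro/, ko/cudro/sefest/, sma_id=radri_ast}

Derivation:
Step: bin keep[k: zesluro; v: wabresu]
Result: nil
Step: boxtree listout[p: /flatri]
Result: ToolError: not a directory
Step: boxtree mkfold[p: /ko/cudro/sefest]
Result: ok
Step: boxtree mkfold[p: /ko/cudro/sefest/hifet_ut]
Result: ok
Step: boxtree jot[p: /ko/cudro/sefest/hifet_ut/tre; c: mibruka]
Result: created
Step: boxtree erase[p: /ko/cudro/sefest/hifet_ut/tre]
Result: ok
Step: boxtree erase[p: /ko/cudro/sefest/hifet_ut]
Result: ok
Step: boxtree jot[p: /ko/cudro/sefest/wegazi; c: feprofli]
Result: created
Step: bin names[]
Result: [nubru, zesluro]
Step: boxtree erase[p: /ko/cudro/sefest/wegazi]
Result: ok
Step: bin tallyup[]
Result: 2
Step: boxtree listout[p: /ko]
Result: [cudro/]
Step: bin lookup[k: nubru]
Result: snabo
Step: boxtree mkfold[p: /pla/suzust]
Result: ToolError: no parent
Step: boxtree jot[p: /sma_id; c: radri_ast]
Result: overwrote
Step: boxtree listout[p: /ko/cudro]
Result: [sefest/]
Step: boxtree mkfold[p: /ko/cudro/sefest/tragriz]
Result: ok


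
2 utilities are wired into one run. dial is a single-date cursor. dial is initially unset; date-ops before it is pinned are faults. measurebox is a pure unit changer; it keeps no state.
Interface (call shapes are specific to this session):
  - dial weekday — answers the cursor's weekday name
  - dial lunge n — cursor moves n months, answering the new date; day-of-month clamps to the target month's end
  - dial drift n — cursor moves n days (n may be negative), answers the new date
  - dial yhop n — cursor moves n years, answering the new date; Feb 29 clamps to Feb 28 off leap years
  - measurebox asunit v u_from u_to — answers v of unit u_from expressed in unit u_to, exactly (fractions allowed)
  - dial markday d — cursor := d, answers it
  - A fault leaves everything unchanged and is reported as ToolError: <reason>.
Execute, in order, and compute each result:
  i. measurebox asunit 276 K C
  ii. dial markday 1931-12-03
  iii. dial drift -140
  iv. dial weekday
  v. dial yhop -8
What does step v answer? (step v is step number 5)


Answer: 1923-07-16

Derivation:
I use measurebox asunit(v→276, u_from→K, u_to→C), and see 57/20.
I try dial markday(d→1931-12-03), giving 1931-12-03.
I call dial drift(n→-140), and get 1931-07-16.
Next I call dial weekday, — result: Thursday.
Calling dial yhop(n→-8), giving 1923-07-16.


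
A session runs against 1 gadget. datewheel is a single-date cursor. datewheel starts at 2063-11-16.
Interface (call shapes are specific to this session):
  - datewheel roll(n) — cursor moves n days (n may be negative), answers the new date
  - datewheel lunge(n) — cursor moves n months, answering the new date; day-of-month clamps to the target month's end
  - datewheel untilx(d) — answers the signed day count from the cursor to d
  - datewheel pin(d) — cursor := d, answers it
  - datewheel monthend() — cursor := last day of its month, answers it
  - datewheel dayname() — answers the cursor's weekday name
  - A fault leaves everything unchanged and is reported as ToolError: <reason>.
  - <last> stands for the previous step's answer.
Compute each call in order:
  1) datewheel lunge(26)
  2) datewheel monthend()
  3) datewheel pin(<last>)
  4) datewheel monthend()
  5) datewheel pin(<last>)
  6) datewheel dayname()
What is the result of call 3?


-- 1. datewheel lunge(n=26) => 2066-01-16
-- 2. datewheel monthend() => 2066-01-31
-- 3. datewheel pin(d=<last>) => 2066-01-31
-- 4. datewheel monthend() => 2066-01-31
-- 5. datewheel pin(d=<last>) => 2066-01-31
-- 6. datewheel dayname() => Sunday

Answer: 2066-01-31


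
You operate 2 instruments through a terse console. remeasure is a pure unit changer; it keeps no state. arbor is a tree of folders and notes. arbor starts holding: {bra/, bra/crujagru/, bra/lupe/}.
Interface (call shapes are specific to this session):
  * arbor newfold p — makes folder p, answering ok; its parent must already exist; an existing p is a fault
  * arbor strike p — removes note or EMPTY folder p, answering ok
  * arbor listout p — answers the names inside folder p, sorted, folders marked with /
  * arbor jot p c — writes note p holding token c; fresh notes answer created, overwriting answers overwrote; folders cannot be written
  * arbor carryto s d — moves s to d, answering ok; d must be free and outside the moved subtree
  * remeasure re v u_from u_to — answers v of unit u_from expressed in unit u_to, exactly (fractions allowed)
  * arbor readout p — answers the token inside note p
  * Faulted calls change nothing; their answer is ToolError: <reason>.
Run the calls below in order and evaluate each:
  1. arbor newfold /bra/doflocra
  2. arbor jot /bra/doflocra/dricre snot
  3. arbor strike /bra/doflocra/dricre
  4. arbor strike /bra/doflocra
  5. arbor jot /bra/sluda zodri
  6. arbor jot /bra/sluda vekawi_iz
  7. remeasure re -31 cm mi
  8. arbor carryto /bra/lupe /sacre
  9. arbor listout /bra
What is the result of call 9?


Answer: [crujagru/, sluda]

Derivation:
# arbor newfold(p→/bra/doflocra) ~> ok
# arbor jot(p→/bra/doflocra/dricre, c→snot) ~> created
# arbor strike(p→/bra/doflocra/dricre) ~> ok
# arbor strike(p→/bra/doflocra) ~> ok
# arbor jot(p→/bra/sluda, c→zodri) ~> created
# arbor jot(p→/bra/sluda, c→vekawi_iz) ~> overwrote
# remeasure re(v→-31, u_from→cm, u_to→mi) ~> -155/804672
# arbor carryto(s→/bra/lupe, d→/sacre) ~> ok
# arbor listout(p→/bra) ~> [crujagru/, sluda]


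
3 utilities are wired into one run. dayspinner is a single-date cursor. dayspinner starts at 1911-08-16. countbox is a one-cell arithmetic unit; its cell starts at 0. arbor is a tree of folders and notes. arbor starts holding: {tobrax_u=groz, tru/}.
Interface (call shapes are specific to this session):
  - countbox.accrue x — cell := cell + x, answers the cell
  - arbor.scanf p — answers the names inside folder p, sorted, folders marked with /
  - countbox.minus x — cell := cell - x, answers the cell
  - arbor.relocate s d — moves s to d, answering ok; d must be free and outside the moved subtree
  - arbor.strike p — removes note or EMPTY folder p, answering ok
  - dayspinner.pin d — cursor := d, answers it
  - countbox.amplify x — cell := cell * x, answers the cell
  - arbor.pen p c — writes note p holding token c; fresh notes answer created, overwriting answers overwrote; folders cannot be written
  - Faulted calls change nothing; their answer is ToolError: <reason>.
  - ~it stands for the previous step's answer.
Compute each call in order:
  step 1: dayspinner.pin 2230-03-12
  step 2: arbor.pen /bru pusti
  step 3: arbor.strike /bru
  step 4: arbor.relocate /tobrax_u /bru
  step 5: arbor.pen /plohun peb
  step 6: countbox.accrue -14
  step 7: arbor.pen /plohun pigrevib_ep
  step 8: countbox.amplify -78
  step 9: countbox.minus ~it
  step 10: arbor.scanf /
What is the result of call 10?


Act: dayspinner.pin[2230-03-12]
Obs: 2230-03-12
Act: arbor.pen[/bru; pusti]
Obs: created
Act: arbor.strike[/bru]
Obs: ok
Act: arbor.relocate[/tobrax_u; /bru]
Obs: ok
Act: arbor.pen[/plohun; peb]
Obs: created
Act: countbox.accrue[-14]
Obs: -14
Act: arbor.pen[/plohun; pigrevib_ep]
Obs: overwrote
Act: countbox.amplify[-78]
Obs: 1092
Act: countbox.minus[~it]
Obs: 0
Act: arbor.scanf[/]
Obs: [bru, plohun, tru/]

Answer: [bru, plohun, tru/]


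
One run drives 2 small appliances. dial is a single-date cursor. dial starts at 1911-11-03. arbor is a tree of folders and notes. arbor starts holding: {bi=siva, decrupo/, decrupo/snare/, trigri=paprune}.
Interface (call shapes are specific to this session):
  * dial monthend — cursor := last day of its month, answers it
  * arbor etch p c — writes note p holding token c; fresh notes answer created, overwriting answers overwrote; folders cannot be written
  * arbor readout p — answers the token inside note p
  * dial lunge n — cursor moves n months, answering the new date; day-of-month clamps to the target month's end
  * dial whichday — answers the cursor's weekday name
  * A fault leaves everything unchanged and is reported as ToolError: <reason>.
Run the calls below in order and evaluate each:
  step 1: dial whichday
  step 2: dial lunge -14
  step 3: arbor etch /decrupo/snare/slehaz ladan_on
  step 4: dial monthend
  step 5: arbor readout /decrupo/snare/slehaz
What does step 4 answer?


Answer: 1910-09-30

Derivation:
I invoke dial whichday(): Friday.
I invoke dial lunge passing n='-14', → 1910-09-03.
I call arbor etch passing p='/decrupo/snare/slehaz', c='ladan_on': created.
Then dial monthend, — result: 1910-09-30.
Calling arbor readout passing p='/decrupo/snare/slehaz', which returns ladan_on.


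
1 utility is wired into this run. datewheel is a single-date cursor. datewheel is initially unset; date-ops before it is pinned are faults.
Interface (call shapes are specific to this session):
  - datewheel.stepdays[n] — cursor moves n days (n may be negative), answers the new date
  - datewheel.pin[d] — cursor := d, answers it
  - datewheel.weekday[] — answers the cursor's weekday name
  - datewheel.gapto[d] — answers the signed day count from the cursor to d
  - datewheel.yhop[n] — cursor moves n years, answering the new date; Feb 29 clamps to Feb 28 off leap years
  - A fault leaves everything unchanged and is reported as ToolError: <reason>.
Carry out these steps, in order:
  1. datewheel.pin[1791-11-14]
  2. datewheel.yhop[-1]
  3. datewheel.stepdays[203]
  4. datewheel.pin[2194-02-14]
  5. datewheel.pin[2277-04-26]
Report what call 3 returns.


Answer: 1791-06-05

Derivation:
>>> datewheel.pin 1791-11-14
:: 1791-11-14
>>> datewheel.yhop -1
:: 1790-11-14
>>> datewheel.stepdays 203
:: 1791-06-05
>>> datewheel.pin 2194-02-14
:: 2194-02-14
>>> datewheel.pin 2277-04-26
:: 2277-04-26


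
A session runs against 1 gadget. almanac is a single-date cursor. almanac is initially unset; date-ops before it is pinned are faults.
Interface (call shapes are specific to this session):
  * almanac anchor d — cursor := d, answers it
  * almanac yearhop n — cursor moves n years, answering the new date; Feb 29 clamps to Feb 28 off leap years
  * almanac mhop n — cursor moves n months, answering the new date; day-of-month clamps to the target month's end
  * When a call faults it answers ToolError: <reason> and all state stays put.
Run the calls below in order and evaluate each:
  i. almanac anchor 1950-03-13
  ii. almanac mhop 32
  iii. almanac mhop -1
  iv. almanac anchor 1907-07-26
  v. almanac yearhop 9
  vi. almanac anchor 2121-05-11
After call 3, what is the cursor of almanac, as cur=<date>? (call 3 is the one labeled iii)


Answer: cur=1952-10-13

Derivation:
-> almanac anchor(d='1950-03-13')
<- 1950-03-13
-> almanac mhop(n='32')
<- 1952-11-13
-> almanac mhop(n='-1')
<- 1952-10-13
-> almanac anchor(d='1907-07-26')
<- 1907-07-26
-> almanac yearhop(n='9')
<- 1916-07-26
-> almanac anchor(d='2121-05-11')
<- 2121-05-11


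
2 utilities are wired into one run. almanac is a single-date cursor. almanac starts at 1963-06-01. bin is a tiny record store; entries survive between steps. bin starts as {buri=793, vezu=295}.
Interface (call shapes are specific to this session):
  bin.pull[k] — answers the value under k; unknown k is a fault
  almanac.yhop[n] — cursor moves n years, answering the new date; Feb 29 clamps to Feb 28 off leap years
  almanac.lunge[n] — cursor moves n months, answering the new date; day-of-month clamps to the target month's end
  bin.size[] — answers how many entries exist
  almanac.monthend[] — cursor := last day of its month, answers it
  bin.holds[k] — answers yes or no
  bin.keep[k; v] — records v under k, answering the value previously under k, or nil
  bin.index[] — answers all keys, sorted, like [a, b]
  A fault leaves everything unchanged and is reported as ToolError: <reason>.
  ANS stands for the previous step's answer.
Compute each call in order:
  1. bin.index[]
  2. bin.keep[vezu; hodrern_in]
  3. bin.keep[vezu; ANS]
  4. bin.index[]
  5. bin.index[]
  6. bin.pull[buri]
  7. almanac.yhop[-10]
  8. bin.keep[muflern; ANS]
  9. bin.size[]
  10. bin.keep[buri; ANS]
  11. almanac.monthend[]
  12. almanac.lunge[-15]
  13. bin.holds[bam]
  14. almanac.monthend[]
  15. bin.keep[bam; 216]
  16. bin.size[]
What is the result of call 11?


Answer: 1953-06-30

Derivation:
Then bin.index, giving [buri, vezu].
Next I call bin.keep on vezu, hodrern_in: 295.
I try bin.keep on vezu, ANS: hodrern_in.
Then bin.index, — result: [buri, vezu].
I call bin.index, which returns [buri, vezu].
I call bin.pull on buri, and observe 793.
Then almanac.yhop on -10: 1953-06-01.
I call bin.keep on muflern, ANS, and see nil.
Calling bin.size, and see 3.
Now I run bin.keep on buri, ANS, → 793.
I use almanac.monthend(), and observe 1953-06-30.
Then almanac.lunge on -15, yielding 1952-03-30.
Using bin.holds on bam, and observe no.
Calling almanac.monthend, and see 1952-03-31.
I use bin.keep on bam, 216, → nil.
Using bin.size(), which returns 4.


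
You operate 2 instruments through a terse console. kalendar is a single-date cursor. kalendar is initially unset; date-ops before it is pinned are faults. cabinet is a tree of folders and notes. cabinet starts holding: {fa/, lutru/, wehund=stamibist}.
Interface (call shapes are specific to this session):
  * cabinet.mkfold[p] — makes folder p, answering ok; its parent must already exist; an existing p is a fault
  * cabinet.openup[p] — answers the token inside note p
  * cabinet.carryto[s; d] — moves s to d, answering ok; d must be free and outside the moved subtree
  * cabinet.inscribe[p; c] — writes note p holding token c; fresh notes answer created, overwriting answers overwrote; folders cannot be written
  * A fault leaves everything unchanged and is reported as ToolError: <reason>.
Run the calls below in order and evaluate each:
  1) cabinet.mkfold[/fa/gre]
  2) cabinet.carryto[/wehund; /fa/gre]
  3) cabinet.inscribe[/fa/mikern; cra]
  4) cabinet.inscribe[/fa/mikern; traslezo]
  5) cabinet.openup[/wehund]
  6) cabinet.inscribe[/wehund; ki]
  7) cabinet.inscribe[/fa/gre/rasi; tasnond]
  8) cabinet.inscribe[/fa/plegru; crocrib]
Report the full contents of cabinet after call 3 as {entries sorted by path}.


>> cabinet.mkfold(/fa/gre)
<< ok
>> cabinet.carryto(/wehund, /fa/gre)
<< ToolError: exists
>> cabinet.inscribe(/fa/mikern, cra)
<< created
>> cabinet.inscribe(/fa/mikern, traslezo)
<< overwrote
>> cabinet.openup(/wehund)
<< stamibist
>> cabinet.inscribe(/wehund, ki)
<< overwrote
>> cabinet.inscribe(/fa/gre/rasi, tasnond)
<< created
>> cabinet.inscribe(/fa/plegru, crocrib)
<< created

Answer: {fa/, fa/gre/, fa/mikern=cra, lutru/, wehund=stamibist}


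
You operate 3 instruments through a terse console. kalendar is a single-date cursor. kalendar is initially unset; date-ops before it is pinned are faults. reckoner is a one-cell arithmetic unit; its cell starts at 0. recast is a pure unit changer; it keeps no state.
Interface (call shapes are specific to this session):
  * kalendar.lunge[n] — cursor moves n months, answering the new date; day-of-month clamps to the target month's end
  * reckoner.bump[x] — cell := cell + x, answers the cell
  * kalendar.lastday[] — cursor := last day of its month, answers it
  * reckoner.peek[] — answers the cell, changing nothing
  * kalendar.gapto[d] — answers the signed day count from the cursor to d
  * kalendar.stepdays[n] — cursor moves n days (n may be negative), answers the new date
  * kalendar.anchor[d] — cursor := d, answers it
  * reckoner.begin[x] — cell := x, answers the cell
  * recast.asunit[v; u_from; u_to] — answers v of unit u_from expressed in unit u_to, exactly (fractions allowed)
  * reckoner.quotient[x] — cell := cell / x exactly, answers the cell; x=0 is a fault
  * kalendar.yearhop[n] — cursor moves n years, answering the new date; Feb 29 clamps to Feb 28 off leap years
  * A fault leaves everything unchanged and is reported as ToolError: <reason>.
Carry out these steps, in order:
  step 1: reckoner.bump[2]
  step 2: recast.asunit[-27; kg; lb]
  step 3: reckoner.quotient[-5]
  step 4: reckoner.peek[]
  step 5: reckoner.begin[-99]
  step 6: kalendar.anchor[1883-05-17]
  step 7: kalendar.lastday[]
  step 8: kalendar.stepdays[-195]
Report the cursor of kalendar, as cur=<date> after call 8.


Answer: cur=1882-11-17

Derivation:
// reckoner.bump(x=2) == 2
// recast.asunit(v=-27, u_from=kg, u_to=lb) == -2700000000/45359237
// reckoner.quotient(x=-5) == -2/5
// reckoner.peek() == -2/5
// reckoner.begin(x=-99) == -99
// kalendar.anchor(d=1883-05-17) == 1883-05-17
// kalendar.lastday() == 1883-05-31
// kalendar.stepdays(n=-195) == 1882-11-17


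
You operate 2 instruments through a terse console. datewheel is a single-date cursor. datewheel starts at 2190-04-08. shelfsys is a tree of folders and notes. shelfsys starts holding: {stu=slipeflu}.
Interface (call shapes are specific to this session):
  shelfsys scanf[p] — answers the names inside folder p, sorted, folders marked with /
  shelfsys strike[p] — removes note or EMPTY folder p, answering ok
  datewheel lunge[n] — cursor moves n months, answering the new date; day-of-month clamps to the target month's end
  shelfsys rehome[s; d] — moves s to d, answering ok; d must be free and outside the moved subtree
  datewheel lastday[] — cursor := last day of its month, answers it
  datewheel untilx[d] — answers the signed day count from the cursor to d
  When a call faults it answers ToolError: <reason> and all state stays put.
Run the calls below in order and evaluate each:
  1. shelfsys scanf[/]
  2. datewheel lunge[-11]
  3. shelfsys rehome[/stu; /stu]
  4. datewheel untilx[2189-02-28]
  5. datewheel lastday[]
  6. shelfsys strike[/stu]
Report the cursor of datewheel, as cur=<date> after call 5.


Answer: cur=2189-05-31

Derivation:
# shelfsys scanf(p→/) == [stu]
# datewheel lunge(n→-11) == 2189-05-08
# shelfsys rehome(s→/stu, d→/stu) == ToolError: exists
# datewheel untilx(d→2189-02-28) == -69
# datewheel lastday() == 2189-05-31
# shelfsys strike(p→/stu) == ok


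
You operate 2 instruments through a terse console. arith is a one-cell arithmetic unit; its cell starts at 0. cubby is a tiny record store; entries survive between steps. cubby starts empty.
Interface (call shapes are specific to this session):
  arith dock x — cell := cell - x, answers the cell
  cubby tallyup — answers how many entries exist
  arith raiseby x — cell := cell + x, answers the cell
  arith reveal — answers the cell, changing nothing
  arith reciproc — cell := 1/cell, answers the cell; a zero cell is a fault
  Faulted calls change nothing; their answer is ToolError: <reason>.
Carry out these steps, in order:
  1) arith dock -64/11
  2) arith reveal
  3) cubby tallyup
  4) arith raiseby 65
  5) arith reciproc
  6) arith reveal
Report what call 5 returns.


Answer: 11/779

Derivation:
I use arith dock(x='-64/11'), and observe 64/11.
Invoking arith reveal(), giving 64/11.
Next I call cubby tallyup: 0.
I use arith raiseby(x='65'), and see 779/11.
Now I run arith reciproc: 11/779.
I try arith reveal(), which returns 11/779.


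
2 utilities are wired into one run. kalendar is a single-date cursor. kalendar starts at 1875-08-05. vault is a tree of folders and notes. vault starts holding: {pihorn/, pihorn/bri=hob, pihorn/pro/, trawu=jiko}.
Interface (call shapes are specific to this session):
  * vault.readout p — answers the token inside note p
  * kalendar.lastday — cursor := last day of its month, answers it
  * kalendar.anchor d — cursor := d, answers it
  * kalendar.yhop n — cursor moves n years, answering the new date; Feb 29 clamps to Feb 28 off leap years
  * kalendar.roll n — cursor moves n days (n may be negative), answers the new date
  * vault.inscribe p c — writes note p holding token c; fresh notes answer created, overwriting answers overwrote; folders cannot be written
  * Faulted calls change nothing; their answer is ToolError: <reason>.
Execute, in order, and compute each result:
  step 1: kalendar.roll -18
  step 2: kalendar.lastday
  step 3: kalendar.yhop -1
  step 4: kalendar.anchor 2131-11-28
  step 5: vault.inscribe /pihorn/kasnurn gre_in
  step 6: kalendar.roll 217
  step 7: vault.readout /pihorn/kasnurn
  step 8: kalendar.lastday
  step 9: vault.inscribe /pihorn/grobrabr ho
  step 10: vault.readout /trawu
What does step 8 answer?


·→ kalendar.roll(n=-18)
·← 1875-07-18
·→ kalendar.lastday()
·← 1875-07-31
·→ kalendar.yhop(n=-1)
·← 1874-07-31
·→ kalendar.anchor(d=2131-11-28)
·← 2131-11-28
·→ vault.inscribe(p=/pihorn/kasnurn, c=gre_in)
·← created
·→ kalendar.roll(n=217)
·← 2132-07-02
·→ vault.readout(p=/pihorn/kasnurn)
·← gre_in
·→ kalendar.lastday()
·← 2132-07-31
·→ vault.inscribe(p=/pihorn/grobrabr, c=ho)
·← created
·→ vault.readout(p=/trawu)
·← jiko

Answer: 2132-07-31


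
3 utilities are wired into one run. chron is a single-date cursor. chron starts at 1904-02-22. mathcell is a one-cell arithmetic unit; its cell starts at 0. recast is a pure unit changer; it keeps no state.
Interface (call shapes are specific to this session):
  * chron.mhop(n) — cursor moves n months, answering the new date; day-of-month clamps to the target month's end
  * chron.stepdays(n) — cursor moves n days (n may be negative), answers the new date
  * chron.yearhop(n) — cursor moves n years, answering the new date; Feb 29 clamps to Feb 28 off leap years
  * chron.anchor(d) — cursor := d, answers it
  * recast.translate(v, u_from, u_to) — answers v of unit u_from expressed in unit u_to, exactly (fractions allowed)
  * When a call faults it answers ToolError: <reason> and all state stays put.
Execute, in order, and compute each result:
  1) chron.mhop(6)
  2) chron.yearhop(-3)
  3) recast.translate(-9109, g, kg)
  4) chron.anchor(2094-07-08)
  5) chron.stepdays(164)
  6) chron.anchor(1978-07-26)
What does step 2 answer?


-- chron.mhop(n→6) == 1904-08-22
-- chron.yearhop(n→-3) == 1901-08-22
-- recast.translate(v→-9109, u_from→g, u_to→kg) == -9109/1000
-- chron.anchor(d→2094-07-08) == 2094-07-08
-- chron.stepdays(n→164) == 2094-12-19
-- chron.anchor(d→1978-07-26) == 1978-07-26

Answer: 1901-08-22


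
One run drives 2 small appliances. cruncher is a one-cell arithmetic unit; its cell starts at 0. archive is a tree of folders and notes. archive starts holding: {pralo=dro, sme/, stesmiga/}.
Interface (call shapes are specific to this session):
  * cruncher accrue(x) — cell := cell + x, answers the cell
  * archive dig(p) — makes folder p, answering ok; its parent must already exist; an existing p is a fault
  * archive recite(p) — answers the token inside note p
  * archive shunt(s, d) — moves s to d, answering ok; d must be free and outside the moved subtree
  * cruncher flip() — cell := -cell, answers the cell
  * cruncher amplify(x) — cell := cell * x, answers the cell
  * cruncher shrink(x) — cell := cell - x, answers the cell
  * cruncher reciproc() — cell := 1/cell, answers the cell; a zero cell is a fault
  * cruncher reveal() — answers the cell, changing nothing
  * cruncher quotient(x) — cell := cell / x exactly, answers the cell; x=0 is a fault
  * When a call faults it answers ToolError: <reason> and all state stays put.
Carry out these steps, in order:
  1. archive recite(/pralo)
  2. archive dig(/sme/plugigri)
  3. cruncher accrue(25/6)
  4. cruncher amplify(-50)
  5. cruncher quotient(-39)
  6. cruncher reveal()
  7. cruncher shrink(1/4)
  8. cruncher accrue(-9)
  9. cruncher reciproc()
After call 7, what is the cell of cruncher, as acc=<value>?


Answer: acc=2383/468

Derivation:
~$ archive recite p='/pralo'
  dro
~$ archive dig p='/sme/plugigri'
  ok
~$ cruncher accrue x='25/6'
  25/6
~$ cruncher amplify x='-50'
  -625/3
~$ cruncher quotient x='-39'
  625/117
~$ cruncher reveal
  625/117
~$ cruncher shrink x='1/4'
  2383/468
~$ cruncher accrue x='-9'
  -1829/468
~$ cruncher reciproc
  -468/1829


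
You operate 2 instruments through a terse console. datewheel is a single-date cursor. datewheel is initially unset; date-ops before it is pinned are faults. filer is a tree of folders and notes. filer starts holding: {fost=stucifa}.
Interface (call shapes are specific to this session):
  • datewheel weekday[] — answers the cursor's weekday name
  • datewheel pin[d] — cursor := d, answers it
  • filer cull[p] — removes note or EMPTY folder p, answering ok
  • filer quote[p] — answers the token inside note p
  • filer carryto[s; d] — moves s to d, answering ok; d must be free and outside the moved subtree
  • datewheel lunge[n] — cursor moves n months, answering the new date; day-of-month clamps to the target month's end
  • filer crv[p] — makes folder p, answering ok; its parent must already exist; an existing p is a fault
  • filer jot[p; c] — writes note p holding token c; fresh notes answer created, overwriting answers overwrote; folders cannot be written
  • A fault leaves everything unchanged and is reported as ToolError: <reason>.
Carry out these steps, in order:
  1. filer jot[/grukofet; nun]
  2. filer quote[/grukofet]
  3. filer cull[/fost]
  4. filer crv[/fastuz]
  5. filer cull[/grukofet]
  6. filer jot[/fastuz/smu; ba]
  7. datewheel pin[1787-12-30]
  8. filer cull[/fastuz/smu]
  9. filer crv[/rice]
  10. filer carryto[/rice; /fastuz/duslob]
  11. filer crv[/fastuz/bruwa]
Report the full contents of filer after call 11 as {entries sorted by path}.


CALL filer jot[p: /grukofet; c: nun]
RET  created
CALL filer quote[p: /grukofet]
RET  nun
CALL filer cull[p: /fost]
RET  ok
CALL filer crv[p: /fastuz]
RET  ok
CALL filer cull[p: /grukofet]
RET  ok
CALL filer jot[p: /fastuz/smu; c: ba]
RET  created
CALL datewheel pin[d: 1787-12-30]
RET  1787-12-30
CALL filer cull[p: /fastuz/smu]
RET  ok
CALL filer crv[p: /rice]
RET  ok
CALL filer carryto[s: /rice; d: /fastuz/duslob]
RET  ok
CALL filer crv[p: /fastuz/bruwa]
RET  ok

Answer: {fastuz/, fastuz/bruwa/, fastuz/duslob/}


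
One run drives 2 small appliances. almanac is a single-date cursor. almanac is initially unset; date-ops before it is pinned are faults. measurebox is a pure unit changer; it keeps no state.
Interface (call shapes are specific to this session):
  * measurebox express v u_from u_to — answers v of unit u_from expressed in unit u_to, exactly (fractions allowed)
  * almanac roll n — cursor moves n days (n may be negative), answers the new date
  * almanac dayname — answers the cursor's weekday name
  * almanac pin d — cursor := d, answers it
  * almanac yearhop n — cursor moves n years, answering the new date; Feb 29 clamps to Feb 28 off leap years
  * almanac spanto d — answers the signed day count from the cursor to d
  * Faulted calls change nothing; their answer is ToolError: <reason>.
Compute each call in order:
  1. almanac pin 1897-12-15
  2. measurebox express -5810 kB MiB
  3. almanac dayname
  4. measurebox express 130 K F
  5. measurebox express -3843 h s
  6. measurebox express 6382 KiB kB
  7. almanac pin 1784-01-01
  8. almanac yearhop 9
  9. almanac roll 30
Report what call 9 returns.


Step: almanac pin[1897-12-15]
Result: 1897-12-15
Step: measurebox express[-5810; kB; MiB]
Result: -363125/65536
Step: almanac dayname[]
Result: Wednesday
Step: measurebox express[130; K; F]
Result: -22567/100
Step: measurebox express[-3843; h; s]
Result: -13834800
Step: measurebox express[6382; KiB; kB]
Result: 816896/125
Step: almanac pin[1784-01-01]
Result: 1784-01-01
Step: almanac yearhop[9]
Result: 1793-01-01
Step: almanac roll[30]
Result: 1793-01-31

Answer: 1793-01-31
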